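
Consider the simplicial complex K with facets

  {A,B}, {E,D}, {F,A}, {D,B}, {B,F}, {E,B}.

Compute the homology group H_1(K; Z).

H_1 ≅ Z^2.

K has 5 vertices, 6 edges.
rank ∂_1 = 4, rank ∂_2 = 0 ⇒ b_1 = 6 − 4 − 0 = 2. So H_1 ≅ Z^2.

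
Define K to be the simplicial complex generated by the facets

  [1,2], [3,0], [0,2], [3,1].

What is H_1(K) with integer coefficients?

Take the total order 0 < 1 < 2 < 3 on the vertex set. Then K (dimension 1) consists of the simplices:

  0-simplices (4): [0], [1], [2], [3]
  1-simplices (4): [0,2], [0,3], [1,2], [1,3]

so the chain groups are C_0 ≅ Z^4, C_1 ≅ Z^4.

∂_1: C_1 → C_0 sends each edge [p,q] (with p < q) to q − p. For instance
  ∂[1,3] = [3] − [1].
The 4×4 boundary matrix has rank 3 and Smith normal form diag(1,1,1).

Reading off H_k = ker ∂_k / im ∂_{k+1}:

  H_1: rank ker ∂_1 − rank ∂_2 = (4 − 3) − 0 = 1, and there is no ∂_2, so H_1 ≅ Z.

(K is a triangulation of the circle S^1.)

H_1 ≅ Z.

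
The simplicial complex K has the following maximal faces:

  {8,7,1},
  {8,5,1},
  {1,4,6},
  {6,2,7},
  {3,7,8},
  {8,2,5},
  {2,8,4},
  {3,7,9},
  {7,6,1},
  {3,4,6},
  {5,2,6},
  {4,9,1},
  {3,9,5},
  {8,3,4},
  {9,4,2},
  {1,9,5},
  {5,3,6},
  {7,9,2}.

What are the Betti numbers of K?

b_0 = 1, b_1 = 2, b_2 = 1.

Take the total order 1 < 2 < 3 < 4 < 5 < 6 < 7 < 8 < 9 on the vertex set. Then K (dimension 2) consists of the simplices:

  0-simplices (9): [1], [2], [3], [4], [5], [6], [7], [8], [9]
  1-simplices (27): (27 of them)
  2-simplices (18): [1,4,6], [1,4,9], [1,5,8], [1,5,9], [1,6,7], [1,7,8], [2,4,8], [2,4,9], [2,5,6], [2,5,8], [2,6,7], [2,7,9], [3,4,6], [3,4,8], [3,5,6], [3,5,9], [3,7,8], [3,7,9]

Hence C_0 ≅ Z^9, C_1 ≅ Z^27, C_2 ≅ Z^18.

Boundary ∂_1: C_1 → C_0 sends each edge [p,q] (with p < q) to q − p.
The resulting 9×27 matrix has rank 8, and its Smith normal form has invariant factors (1,1,1,1,1,1,1,1).

The boundary map ∂_2: C_2 → C_1 maps a triangle to the signed sum of its edges. For instance
  ∂[2,4,9] = [4,9] − [2,9] + [2,4],
  ∂[1,4,6] = [4,6] − [1,6] + [1,4].
The 27×18 boundary matrix has rank 17 and Smith normal form diag(1,1,1,1,1,1,1,1,1,1,1,1,1,1,1,1,1).

Computing H_k = (kernel of ∂_k) / (image of ∂_{k+1}):

  H_0: rank C_0 − rank ∂_1 = 9 − 8 = 1, and the invariant factors of ∂_1 are all 1, so H_0 ≅ Z.
  H_1: rank ker ∂_1 − rank ∂_2 = (27 − 8) − 17 = 2, and the invariant factors of ∂_2 are all 1, so H_1 ≅ Z^2.
  H_2: rank ker ∂_2 − rank ∂_3 = (18 − 17) − 0 = 1, and there is no ∂_3, so H_2 ≅ Z.

Hence the Betti numbers are b_0 = 1, b_1 = 2, b_2 = 1.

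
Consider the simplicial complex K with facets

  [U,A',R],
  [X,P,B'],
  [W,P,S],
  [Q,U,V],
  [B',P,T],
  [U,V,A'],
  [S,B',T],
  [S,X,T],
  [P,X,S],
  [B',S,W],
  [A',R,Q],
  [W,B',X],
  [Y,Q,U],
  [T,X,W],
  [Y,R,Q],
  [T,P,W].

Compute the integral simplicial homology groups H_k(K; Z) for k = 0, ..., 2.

H_0 ≅ Z^2,  H_1 ≅ Z ⊕ Z_2,  H_2 = 0.

We work with the vertex ordering P < Q < R < S < T < U < V < W < X < Y < A' < B'. The simplices of K, each written with vertices in increasing order, are:

  0-simplices (12): [P], [Q], [R], [S], [T], [U], [V], [W], [X], [Y], [A'], [B']
  1-simplices (27): (27 of them)
  2-simplices (16): [P,S,W], [P,S,X], [P,T,W], [P,T,B'], [P,X,B'], [Q,R,Y], [Q,R,A'], [Q,U,V], [Q,U,Y], [R,U,A'], [S,T,X], [S,T,B'], [S,W,B'], [T,W,X], [U,V,A'], [W,X,B']

giving chain groups C_0 ≅ Z^12, C_1 ≅ Z^27, C_2 ≅ Z^16.

∂_1: C_1 → C_0 maps an edge to its endpoints' difference, ∂[p,q] = q − p.
The resulting 12×27 matrix has rank 10, and its Smith normal form has invariant factors (1,1,1,1,1,1,1,1,1,1).

Boundary ∂_2: C_2 → C_1 sends each 2-simplex [p,q,r] to [q,r] − [p,r] + [p,q]. For instance
  ∂[Q,R,A'] = [R,A'] − [Q,A'] + [Q,R],
  ∂[S,T,B'] = [T,B'] − [S,B'] + [S,T].
The resulting 27×16 matrix has rank 16, and its Smith normal form has invariant factors (1,1,1,1,1,1,1,1,1,1,1,1,1,1,1,2).

Computing H_k = (kernel of ∂_k) / (image of ∂_{k+1}):

  H_0: rank C_0 − rank ∂_1 = 12 − 10 = 2, and the invariant factors of ∂_1 are all 1, so H_0 = Z^2.
  H_1: rank ker ∂_1 − rank ∂_2 = (27 − 10) − 16 = 1, and ∂_2 has invariant factor 2 > 1, so H_1 = Z ⊕ Z_2.
  H_2: rank ker ∂_2 − rank ∂_3 = (16 − 16) − 0 = 0, and there is no ∂_3, so H_2 = 0.

As a check, the Euler characteristic is 12 − 27 + 16 = 1, which agrees with 2 − 1 + 0 = 1.
(K is a triangulation of the disjoint union of the real projective plane RP^2 and the cylinder S^1 x I.)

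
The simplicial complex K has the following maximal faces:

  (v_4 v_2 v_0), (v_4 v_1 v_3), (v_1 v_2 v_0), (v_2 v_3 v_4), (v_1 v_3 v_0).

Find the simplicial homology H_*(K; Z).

H_0 ≅ Z,  H_1 ≅ Z,  H_2 = 0.

Take the total order v_0 < v_1 < v_2 < v_3 < v_4 on the vertex set. Then K (dimension 2) consists of the simplices:

  0-simplices (5): [v_0], [v_1], [v_2], [v_3], [v_4]
  1-simplices (10): [v_0,v_1], [v_0,v_2], [v_0,v_3], [v_0,v_4], [v_1,v_2], [v_1,v_3], [v_1,v_4], [v_2,v_3], [v_2,v_4], [v_3,v_4]
  2-simplices (5): [v_0,v_1,v_2], [v_0,v_1,v_3], [v_0,v_2,v_4], [v_1,v_3,v_4], [v_2,v_3,v_4]

Hence C_0 ≅ Z^5, C_1 ≅ Z^10, C_2 ≅ Z^5.

Boundary ∂_1: C_1 → C_0 maps an edge to its endpoints' difference, ∂[p,q] = q − p. For instance
  ∂[v_0,v_1] = [v_1] − [v_0].
As a 5×10 matrix over Z this has rank 4, with invariant factors (1,1,1,1).

∂_2: C_2 → C_1 acts by ∂[p,q,r] = [q,r] − [p,r] + [p,q]. For instance
  ∂[v_2,v_3,v_4] = [v_3,v_4] − [v_2,v_4] + [v_2,v_3],
  ∂[v_0,v_1,v_2] = [v_1,v_2] − [v_0,v_2] + [v_0,v_1].
The resulting 10×5 matrix has rank 5, and its Smith normal form has invariant factors (1,1,1,1,1).

Computing H_k = (kernel of ∂_k) / (image of ∂_{k+1}):

  H_0: rank C_0 − rank ∂_1 = 5 − 4 = 1, and the invariant factors of ∂_1 are all 1, so H_0 ≅ Z.
  H_1: rank ker ∂_1 − rank ∂_2 = (10 − 4) − 5 = 1, and the invariant factors of ∂_2 are all 1, so H_1 ≅ Z.
  H_2: rank ker ∂_2 − rank ∂_3 = (5 − 5) − 0 = 0, and there is no ∂_3, so H_2 ≅ 0.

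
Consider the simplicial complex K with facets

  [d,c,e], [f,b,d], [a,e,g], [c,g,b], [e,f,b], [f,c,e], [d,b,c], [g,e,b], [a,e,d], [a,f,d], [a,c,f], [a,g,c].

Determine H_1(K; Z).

We work with the vertex ordering a < b < c < d < e < f < g. The simplices of K, each written with vertices in increasing order, are:

  0-simplices (7): a, b, c, d, e, f, g
  1-simplices (18): ac, ad, ae, af, ag, bc, bd, be, bf, bg, cd, ce, cf, cg, de, df, ef, eg
  2-simplices (12): acf, acg, ade, adf, aeg, bcd, bcg, bdf, bef, beg, cde, cef

Hence C_0 ≅ Z^7, C_1 ≅ Z^18, C_2 ≅ Z^12.

∂_1: C_1 → C_0 maps an edge to its endpoints' difference, ∂[p,q] = q − p.
The 7×18 boundary matrix has rank 6 and Smith normal form diag(1,1,1,1,1,1).

The boundary map ∂_2: C_2 → C_1 maps a triangle to the signed sum of its edges. For instance
  ∂cde = de − ce + cd,
  ∂aeg = eg − ag + ae.
The resulting 18×12 matrix has rank 12, and its Smith normal form has invariant factors (1,1,1,1,1,1,1,1,1,1,1,2).

From H_k ≅ ker(∂_k) / im(∂_{k+1}) we obtain:

  H_1: rank ker ∂_1 − rank ∂_2 = (18 − 6) − 12 = 0, and ∂_2 has invariant factor 2 > 1, so H_1 = Z/2.

H_1 ≅ Z/2.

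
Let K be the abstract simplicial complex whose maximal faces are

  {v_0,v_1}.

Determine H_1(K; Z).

Fix the vertex order v_0 < v_1 and write every simplex with vertices in increasing order. Then dim K = 1 and the simplices of K are:

  0-simplices (2): [v_0], [v_1]
  1-simplices (1): [v_0,v_1]

Hence C_0 ≅ Z^2, C_1 ≅ Z^1.

∂_1: C_1 → C_0 sends each edge [p,q] (with p < q) to q − p. For instance
  ∂[v_0,v_1] = [v_1] − [v_0].
This gives a 2×1 integer matrix of rank 1; reducing to Smith normal form yields diagonal entries (1).

From H_k ≅ ker(∂_k) / im(∂_{k+1}) we obtain:

  H_1: rank ker ∂_1 − rank ∂_2 = (1 − 1) − 0 = 0, and there is no ∂_2, so H_1 ≅ 0.

H_1 = 0.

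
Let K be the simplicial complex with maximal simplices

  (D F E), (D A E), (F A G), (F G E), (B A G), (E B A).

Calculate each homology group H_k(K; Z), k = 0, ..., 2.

H_0 = Z,  H_1 = Z,  H_2 = 0.

We work with the vertex ordering A < B < D < E < F < G. The simplices of K, each written with vertices in increasing order, are:

  0-simplices (6): A, B, D, E, F, G
  1-simplices (12): AB, AD, AE, AF, AG, BE, BG, DE, DF, EF, EG, FG
  2-simplices (6): ABE, ABG, ADE, AFG, DEF, EFG

giving chain groups C_0 ≅ Z^6, C_1 ≅ Z^12, C_2 ≅ Z^6.

Boundary ∂_1: C_1 → C_0 sends each edge [p,q] (with p < q) to q − p. For instance
  ∂AB = B − A.
The resulting 6×12 matrix has rank 5, and its Smith normal form has invariant factors (1,1,1,1,1).

Boundary ∂_2: C_2 → C_1 acts by ∂[p,q,r] = [q,r] − [p,r] + [p,q]. For instance
  ∂EFG = FG − EG + EF,
  ∂DEF = EF − DF + DE.
This gives a 12×6 integer matrix of rank 6; reducing to Smith normal form yields diagonal entries (1,1,1,1,1,1).

From H_k ≅ ker(∂_k) / im(∂_{k+1}) we obtain:

  H_0: rank C_0 − rank ∂_1 = 6 − 5 = 1, and the invariant factors of ∂_1 are all 1, so H_0 = Z.
  H_1: rank ker ∂_1 − rank ∂_2 = (12 − 5) − 6 = 1, and the invariant factors of ∂_2 are all 1, so H_1 = Z.
  H_2: rank ker ∂_2 − rank ∂_3 = (6 − 6) − 0 = 0, and there is no ∂_3, so H_2 = 0.

(K is a triangulation of the cylinder S^1 x I.)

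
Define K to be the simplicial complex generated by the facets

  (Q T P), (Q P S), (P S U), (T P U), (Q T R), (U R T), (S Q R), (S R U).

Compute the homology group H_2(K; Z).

We work with the vertex ordering P < Q < R < S < T < U. The simplices of K, each written with vertices in increasing order, are:

  0-simplices (6): P, Q, R, S, T, U
  1-simplices (12): PQ, PS, PT, PU, QR, QS, QT, RS, RT, RU, SU, TU
  2-simplices (8): PQS, PQT, PSU, PTU, QRS, QRT, RSU, RTU

giving chain groups C_0 ≅ Z^6, C_1 ≅ Z^12, C_2 ≅ Z^8.

The boundary map ∂_1: C_1 → C_0 sends each edge [p,q] (with p < q) to q − p. For instance
  ∂QT = T − Q.
The 6×12 boundary matrix has rank 5 and Smith normal form diag(1,1,1,1,1).

The boundary map ∂_2: C_2 → C_1 maps a triangle to the signed sum of its edges. For instance
  ∂RSU = SU − RU + RS,
  ∂PTU = TU − PU + PT.
This gives a 12×8 integer matrix of rank 7; reducing to Smith normal form yields diagonal entries (1,1,1,1,1,1,1).

Reading off H_k = ker ∂_k / im ∂_{k+1}:

  H_2: rank ker ∂_2 − rank ∂_3 = (8 − 7) − 0 = 1, and there is no ∂_3, so H_2 ≅ Z.

(K is a triangulation of the 2-sphere S^2.)

H_2 = Z.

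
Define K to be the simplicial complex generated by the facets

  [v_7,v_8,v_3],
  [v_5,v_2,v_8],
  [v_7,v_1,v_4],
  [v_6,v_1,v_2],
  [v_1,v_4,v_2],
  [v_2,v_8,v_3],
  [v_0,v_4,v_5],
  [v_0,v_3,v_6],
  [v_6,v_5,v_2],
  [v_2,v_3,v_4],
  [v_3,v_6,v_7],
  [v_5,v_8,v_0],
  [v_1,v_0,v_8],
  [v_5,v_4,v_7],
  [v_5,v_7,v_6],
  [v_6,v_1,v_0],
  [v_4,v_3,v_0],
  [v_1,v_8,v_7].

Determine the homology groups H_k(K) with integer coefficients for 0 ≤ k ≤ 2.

H_0 = Z,  H_1 = Z^2,  H_2 = Z.

Order the vertices as v_0 < v_1 < v_2 < v_3 < v_4 < v_5 < v_6 < v_7 < v_8. Listing each simplex with vertices in this order, K has dimension 2 with simplices:

  0-simplices (9): [v_0], [v_1], [v_2], [v_3], [v_4], [v_5], [v_6], [v_7], [v_8]
  1-simplices (27): (27 of them)
  2-simplices (18): (18 of them)

Hence C_0 ≅ Z^9, C_1 ≅ Z^27, C_2 ≅ Z^18.

The boundary map ∂_1: C_1 → C_0 maps an edge to its endpoints' difference, ∂[p,q] = q − p. For instance
  ∂[v_1,v_4] = [v_4] − [v_1].
The resulting 9×27 matrix has rank 8, and its Smith normal form has invariant factors (1,1,1,1,1,1,1,1).

The boundary map ∂_2: C_2 → C_1 acts by ∂[p,q,r] = [q,r] − [p,r] + [p,q]. For instance
  ∂[v_5,v_6,v_7] = [v_6,v_7] − [v_5,v_7] + [v_5,v_6],
  ∂[v_2,v_5,v_8] = [v_5,v_8] − [v_2,v_8] + [v_2,v_5].
The resulting 27×18 matrix has rank 17, and its Smith normal form has invariant factors (1,1,1,1,1,1,1,1,1,1,1,1,1,1,1,1,1).

From H_k ≅ ker(∂_k) / im(∂_{k+1}) we obtain:

  H_0: rank C_0 − rank ∂_1 = 9 − 8 = 1, and the invariant factors of ∂_1 are all 1, so H_0 ≅ Z.
  H_1: rank ker ∂_1 − rank ∂_2 = (27 − 8) − 17 = 2, and the invariant factors of ∂_2 are all 1, so H_1 ≅ Z^2.
  H_2: rank ker ∂_2 − rank ∂_3 = (18 − 17) − 0 = 1, and there is no ∂_3, so H_2 ≅ Z.

As a check, the Euler characteristic is 9 − 27 + 18 = 0, which agrees with 1 − 2 + 1 = 0.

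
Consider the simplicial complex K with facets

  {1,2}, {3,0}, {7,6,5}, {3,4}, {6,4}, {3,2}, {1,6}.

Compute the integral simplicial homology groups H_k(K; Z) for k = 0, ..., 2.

Order the vertices as 0 < 1 < 2 < 3 < 4 < 5 < 6 < 7. Listing each simplex with vertices in this order, K has dimension 2 with simplices:

  0-simplices (8): [0], [1], [2], [3], [4], [5], [6], [7]
  1-simplices (9): [0,3], [1,2], [1,6], [2,3], [3,4], [4,6], [5,6], [5,7], [6,7]
  2-simplices (1): [5,6,7]

giving chain groups C_0 ≅ Z^8, C_1 ≅ Z^9, C_2 ≅ Z^1.

∂_1: C_1 → C_0 is given by ∂[p,q] = [q] − [p].
This gives a 8×9 integer matrix of rank 7; reducing to Smith normal form yields diagonal entries (1,1,1,1,1,1,1).

∂_2: C_2 → C_1 sends each 2-simplex [p,q,r] to [q,r] − [p,r] + [p,q]. For instance
  ∂[5,6,7] = [6,7] − [5,7] + [5,6].
The resulting 9×1 matrix has rank 1, and its Smith normal form has invariant factors (1).

Reading off H_k = ker ∂_k / im ∂_{k+1}:

  H_0: rank C_0 − rank ∂_1 = 8 − 7 = 1, and the invariant factors of ∂_1 are all 1, so H_0 = Z.
  H_1: rank ker ∂_1 − rank ∂_2 = (9 − 7) − 1 = 1, and the invariant factors of ∂_2 are all 1, so H_1 = Z.
  H_2: rank ker ∂_2 − rank ∂_3 = (1 − 1) − 0 = 0, and there is no ∂_3, so H_2 = 0.

H_0 ≅ Z,  H_1 ≅ Z,  H_2 = 0.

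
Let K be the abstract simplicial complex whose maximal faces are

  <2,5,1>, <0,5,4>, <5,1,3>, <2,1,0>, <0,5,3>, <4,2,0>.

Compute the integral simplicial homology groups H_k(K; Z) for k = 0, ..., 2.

H_0 ≅ Z,  H_1 ≅ Z,  H_2 = 0.

Take the total order 0 < 1 < 2 < 3 < 4 < 5 on the vertex set. Then K (dimension 2) consists of the simplices:

  0-simplices (6): [0], [1], [2], [3], [4], [5]
  1-simplices (12): [0,1], [0,2], [0,3], [0,4], [0,5], [1,2], [1,3], [1,5], [2,4], [2,5], [3,5], [4,5]
  2-simplices (6): [0,1,2], [0,2,4], [0,3,5], [0,4,5], [1,2,5], [1,3,5]

Hence C_0 ≅ Z^6, C_1 ≅ Z^12, C_2 ≅ Z^6.

∂_1: C_1 → C_0 sends each edge [p,q] (with p < q) to q − p.
The resulting 6×12 matrix has rank 5, and its Smith normal form has invariant factors (1,1,1,1,1).

The boundary map ∂_2: C_2 → C_1 maps a triangle to the signed sum of its edges. For instance
  ∂[0,2,4] = [2,4] − [0,4] + [0,2],
  ∂[1,3,5] = [3,5] − [1,5] + [1,3].
As a 12×6 matrix over Z this has rank 6, with invariant factors (1,1,1,1,1,1).

Reading off H_k = ker ∂_k / im ∂_{k+1}:

  H_0: rank C_0 − rank ∂_1 = 6 − 5 = 1, and the invariant factors of ∂_1 are all 1, so H_0 ≅ Z.
  H_1: rank ker ∂_1 − rank ∂_2 = (12 − 5) − 6 = 1, and the invariant factors of ∂_2 are all 1, so H_1 ≅ Z.
  H_2: rank ker ∂_2 − rank ∂_3 = (6 − 6) − 0 = 0, and there is no ∂_3, so H_2 ≅ 0.

As a check, the Euler characteristic is 6 − 12 + 6 = 0, which agrees with 1 − 1 + 0 = 0.
(K is a triangulation of the cylinder S^1 x I.)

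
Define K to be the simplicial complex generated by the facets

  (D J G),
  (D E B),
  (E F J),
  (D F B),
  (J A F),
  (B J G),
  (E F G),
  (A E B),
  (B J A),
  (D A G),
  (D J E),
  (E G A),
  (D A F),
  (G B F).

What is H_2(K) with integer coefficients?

Order the vertices as A < B < D < E < F < G < J. Listing each simplex with vertices in this order, K has dimension 2 with simplices:

  0-simplices (7): A, B, D, E, F, G, J
  1-simplices (21): AB, AD, AE, AF, AG, AJ, BD, BE, BF, BG, BJ, DE, DF, DG, DJ, EF, EG, EJ, FG, FJ, GJ
  2-simplices (14): ABE, ABJ, ADF, ADG, AEG, AFJ, BDE, BDF, BFG, BGJ, DEJ, DGJ, EFG, EFJ

so the chain groups are C_0 ≅ Z^7, C_1 ≅ Z^21, C_2 ≅ Z^14.

Boundary ∂_1: C_1 → C_0 maps an edge to its endpoints' difference, ∂[p,q] = q − p.
The 7×21 boundary matrix has rank 6 and Smith normal form diag(1,1,1,1,1,1).

The boundary map ∂_2: C_2 → C_1 acts by ∂[p,q,r] = [q,r] − [p,r] + [p,q]. For instance
  ∂BDE = DE − BE + BD,
  ∂BGJ = GJ − BJ + BG.
This gives a 21×14 integer matrix of rank 13; reducing to Smith normal form yields diagonal entries (1,1,1,1,1,1,1,1,1,1,1,1,1).

Computing H_k = (kernel of ∂_k) / (image of ∂_{k+1}):

  H_2: rank ker ∂_2 − rank ∂_3 = (14 − 13) − 0 = 1, and there is no ∂_3, so H_2 = Z.

H_2 = Z.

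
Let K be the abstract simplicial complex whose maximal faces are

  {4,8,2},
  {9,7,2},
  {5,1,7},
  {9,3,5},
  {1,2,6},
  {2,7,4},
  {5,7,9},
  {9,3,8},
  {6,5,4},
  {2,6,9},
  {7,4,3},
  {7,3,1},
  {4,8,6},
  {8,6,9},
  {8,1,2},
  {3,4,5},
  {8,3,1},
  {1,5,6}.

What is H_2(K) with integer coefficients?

Order the vertices as 1 < 2 < 3 < 4 < 5 < 6 < 7 < 8 < 9. Listing each simplex with vertices in this order, K has dimension 2 with simplices:

  0-simplices (9): [1], [2], [3], [4], [5], [6], [7], [8], [9]
  1-simplices (27): (27 of them)
  2-simplices (18): [1,2,6], [1,2,8], [1,3,7], [1,3,8], [1,5,6], [1,5,7], [2,4,7], [2,4,8], [2,6,9], [2,7,9], [3,4,5], [3,4,7], [3,5,9], [3,8,9], [4,5,6], [4,6,8], [5,7,9], [6,8,9]

giving chain groups C_0 ≅ Z^9, C_1 ≅ Z^27, C_2 ≅ Z^18.

∂_1: C_1 → C_0 maps an edge to its endpoints' difference, ∂[p,q] = q − p.
The resulting 9×27 matrix has rank 8, and its Smith normal form has invariant factors (1,1,1,1,1,1,1,1).

The boundary map ∂_2: C_2 → C_1 maps a triangle to the signed sum of its edges. For instance
  ∂[1,5,6] = [5,6] − [1,6] + [1,5],
  ∂[3,4,5] = [4,5] − [3,5] + [3,4].
The resulting 27×18 matrix has rank 18, and its Smith normal form has invariant factors (1,1,1,1,1,1,1,1,1,1,1,1,1,1,1,1,1,2).

Reading off H_k = ker ∂_k / im ∂_{k+1}:

  H_2: rank ker ∂_2 − rank ∂_3 = (18 − 18) − 0 = 0, and there is no ∂_3, so H_2 = 0.

(K is a triangulation of the Klein bottle.)

H_2 ≅ 0.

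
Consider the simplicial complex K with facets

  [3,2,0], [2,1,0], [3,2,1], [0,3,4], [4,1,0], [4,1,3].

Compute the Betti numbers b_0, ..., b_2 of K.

b_0 = 1, b_1 = 0, b_2 = 1.

Take the total order 0 < 1 < 2 < 3 < 4 on the vertex set. Then K (dimension 2) consists of the simplices:

  0-simplices (5): [0], [1], [2], [3], [4]
  1-simplices (9): [0,1], [0,2], [0,3], [0,4], [1,2], [1,3], [1,4], [2,3], [3,4]
  2-simplices (6): [0,1,2], [0,1,4], [0,2,3], [0,3,4], [1,2,3], [1,3,4]

giving chain groups C_0 ≅ Z^5, C_1 ≅ Z^9, C_2 ≅ Z^6.

Boundary ∂_1: C_1 → C_0 is given by ∂[p,q] = [q] − [p].
The resulting 5×9 matrix has rank 4, and its Smith normal form has invariant factors (1,1,1,1).

∂_2: C_2 → C_1 acts by ∂[p,q,r] = [q,r] − [p,r] + [p,q]. For instance
  ∂[1,2,3] = [2,3] − [1,3] + [1,2],
  ∂[0,2,3] = [2,3] − [0,3] + [0,2].
The 9×6 boundary matrix has rank 5 and Smith normal form diag(1,1,1,1,1).

Computing H_k = (kernel of ∂_k) / (image of ∂_{k+1}):

  H_0: rank C_0 − rank ∂_1 = 5 − 4 = 1, and the invariant factors of ∂_1 are all 1, so H_0 ≅ Z.
  H_1: rank ker ∂_1 − rank ∂_2 = (9 − 4) − 5 = 0, and the invariant factors of ∂_2 are all 1, so H_1 ≅ 0.
  H_2: rank ker ∂_2 − rank ∂_3 = (6 − 5) − 0 = 1, and there is no ∂_3, so H_2 ≅ Z.

(K is a triangulation of the 2-sphere S^2.)

Hence the Betti numbers are b_0 = 1, b_1 = 0, b_2 = 1.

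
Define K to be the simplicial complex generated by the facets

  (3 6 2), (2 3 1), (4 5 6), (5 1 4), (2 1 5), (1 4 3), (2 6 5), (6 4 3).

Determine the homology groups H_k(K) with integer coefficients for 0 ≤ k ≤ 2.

H_0 = Z,  H_1 = 0,  H_2 = Z.

Fix the vertex order 1 < 2 < 3 < 4 < 5 < 6 and write every simplex with vertices in increasing order. Then dim K = 2 and the simplices of K are:

  0-simplices (6): [1], [2], [3], [4], [5], [6]
  1-simplices (12): [1,2], [1,3], [1,4], [1,5], [2,3], [2,5], [2,6], [3,4], [3,6], [4,5], [4,6], [5,6]
  2-simplices (8): [1,2,3], [1,2,5], [1,3,4], [1,4,5], [2,3,6], [2,5,6], [3,4,6], [4,5,6]

giving chain groups C_0 ≅ Z^6, C_1 ≅ Z^12, C_2 ≅ Z^8.

∂_1: C_1 → C_0 maps an edge to its endpoints' difference, ∂[p,q] = q − p. For instance
  ∂[3,4] = [4] − [3].
This gives a 6×12 integer matrix of rank 5; reducing to Smith normal form yields diagonal entries (1,1,1,1,1).

Boundary ∂_2: C_2 → C_1 sends each 2-simplex [p,q,r] to [q,r] − [p,r] + [p,q]. For instance
  ∂[4,5,6] = [5,6] − [4,6] + [4,5],
  ∂[1,2,3] = [2,3] − [1,3] + [1,2].
The 12×8 boundary matrix has rank 7 and Smith normal form diag(1,1,1,1,1,1,1).

Computing H_k = (kernel of ∂_k) / (image of ∂_{k+1}):

  H_0: rank C_0 − rank ∂_1 = 6 − 5 = 1, and the invariant factors of ∂_1 are all 1, so H_0 ≅ Z.
  H_1: rank ker ∂_1 − rank ∂_2 = (12 − 5) − 7 = 0, and the invariant factors of ∂_2 are all 1, so H_1 ≅ 0.
  H_2: rank ker ∂_2 − rank ∂_3 = (8 − 7) − 0 = 1, and there is no ∂_3, so H_2 ≅ Z.

As a check, the Euler characteristic is 6 − 12 + 8 = 2, which agrees with 1 − 0 + 1 = 2.
(K is a triangulation of the 2-sphere S^2.)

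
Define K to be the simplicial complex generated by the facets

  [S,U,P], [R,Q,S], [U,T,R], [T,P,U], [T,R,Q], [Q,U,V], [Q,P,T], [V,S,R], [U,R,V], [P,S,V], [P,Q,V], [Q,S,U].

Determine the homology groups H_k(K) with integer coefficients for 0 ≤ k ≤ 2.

We work with the vertex ordering P < Q < R < S < T < U < V. The simplices of K, each written with vertices in increasing order, are:

  0-simplices (7): P, Q, R, S, T, U, V
  1-simplices (18): PQ, PS, PT, PU, PV, QR, QS, QT, QU, QV, RS, RT, RU, RV, SU, SV, TU, UV
  2-simplices (12): PQT, PQV, PSU, PSV, PTU, QRS, QRT, QSU, QUV, RSV, RTU, RUV

Hence C_0 ≅ Z^7, C_1 ≅ Z^18, C_2 ≅ Z^12.

The boundary map ∂_1: C_1 → C_0 is given by ∂[p,q] = [q] − [p].
As a 7×18 matrix over Z this has rank 6, with invariant factors (1,1,1,1,1,1).

Boundary ∂_2: C_2 → C_1 maps a triangle to the signed sum of its edges. For instance
  ∂PQV = QV − PV + PQ,
  ∂QRS = RS − QS + QR.
The 18×12 boundary matrix has rank 12 and Smith normal form diag(1,1,1,1,1,1,1,1,1,1,1,2).

Computing H_k = (kernel of ∂_k) / (image of ∂_{k+1}):

  H_0: rank C_0 − rank ∂_1 = 7 − 6 = 1, and the invariant factors of ∂_1 are all 1, so H_0 = Z.
  H_1: rank ker ∂_1 − rank ∂_2 = (18 − 6) − 12 = 0, and ∂_2 has invariant factor 2 > 1, so H_1 = Z_2.
  H_2: rank ker ∂_2 − rank ∂_3 = (12 − 12) − 0 = 0, and there is no ∂_3, so H_2 = 0.

(K is a triangulation of the real projective plane RP^2.)

H_0 ≅ Z,  H_1 ≅ Z_2,  H_2 = 0.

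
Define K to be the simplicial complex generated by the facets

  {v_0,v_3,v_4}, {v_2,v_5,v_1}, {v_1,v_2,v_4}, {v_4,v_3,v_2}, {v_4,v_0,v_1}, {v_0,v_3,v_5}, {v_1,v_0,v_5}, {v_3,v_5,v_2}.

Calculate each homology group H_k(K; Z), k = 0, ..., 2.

H_0 ≅ Z,  H_1 = 0,  H_2 ≅ Z.

Fix the vertex order v_0 < v_1 < v_2 < v_3 < v_4 < v_5 and write every simplex with vertices in increasing order. Then dim K = 2 and the simplices of K are:

  0-simplices (6): [v_0], [v_1], [v_2], [v_3], [v_4], [v_5]
  1-simplices (12): [v_0,v_1], [v_0,v_3], [v_0,v_4], [v_0,v_5], [v_1,v_2], [v_1,v_4], [v_1,v_5], [v_2,v_3], [v_2,v_4], [v_2,v_5], [v_3,v_4], [v_3,v_5]
  2-simplices (8): [v_0,v_1,v_4], [v_0,v_1,v_5], [v_0,v_3,v_4], [v_0,v_3,v_5], [v_1,v_2,v_4], [v_1,v_2,v_5], [v_2,v_3,v_4], [v_2,v_3,v_5]

Hence C_0 ≅ Z^6, C_1 ≅ Z^12, C_2 ≅ Z^8.

The boundary map ∂_1: C_1 → C_0 maps an edge to its endpoints' difference, ∂[p,q] = q − p. For instance
  ∂[v_3,v_4] = [v_4] − [v_3].
This gives a 6×12 integer matrix of rank 5; reducing to Smith normal form yields diagonal entries (1,1,1,1,1).

∂_2: C_2 → C_1 maps a triangle to the signed sum of its edges. For instance
  ∂[v_0,v_1,v_5] = [v_1,v_5] − [v_0,v_5] + [v_0,v_1],
  ∂[v_1,v_2,v_4] = [v_2,v_4] − [v_1,v_4] + [v_1,v_2].
The 12×8 boundary matrix has rank 7 and Smith normal form diag(1,1,1,1,1,1,1).

Computing H_k = (kernel of ∂_k) / (image of ∂_{k+1}):

  H_0: rank C_0 − rank ∂_1 = 6 − 5 = 1, and the invariant factors of ∂_1 are all 1, so H_0 ≅ Z.
  H_1: rank ker ∂_1 − rank ∂_2 = (12 − 5) − 7 = 0, and the invariant factors of ∂_2 are all 1, so H_1 ≅ 0.
  H_2: rank ker ∂_2 − rank ∂_3 = (8 − 7) − 0 = 1, and there is no ∂_3, so H_2 ≅ Z.

As a check, the Euler characteristic is 6 − 12 + 8 = 2, which agrees with 1 − 0 + 1 = 2.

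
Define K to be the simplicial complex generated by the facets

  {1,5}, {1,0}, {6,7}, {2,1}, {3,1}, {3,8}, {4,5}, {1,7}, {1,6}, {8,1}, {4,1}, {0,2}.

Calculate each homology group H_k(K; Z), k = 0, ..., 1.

H_0 = Z,  H_1 = Z^4.

Fix the vertex order 0 < 1 < 2 < 3 < 4 < 5 < 6 < 7 < 8 and write every simplex with vertices in increasing order. Then dim K = 1 and the simplices of K are:

  0-simplices (9): [0], [1], [2], [3], [4], [5], [6], [7], [8]
  1-simplices (12): [0,1], [0,2], [1,2], [1,3], [1,4], [1,5], [1,6], [1,7], [1,8], [3,8], [4,5], [6,7]

giving chain groups C_0 ≅ Z^9, C_1 ≅ Z^12.

∂_1: C_1 → C_0 is given by ∂[p,q] = [q] − [p]. For instance
  ∂[0,2] = [2] − [0].
The 9×12 boundary matrix has rank 8 and Smith normal form diag(1,1,1,1,1,1,1,1).

Computing H_k = (kernel of ∂_k) / (image of ∂_{k+1}):

  H_0: rank C_0 − rank ∂_1 = 9 − 8 = 1, and the invariant factors of ∂_1 are all 1, so H_0 = Z.
  H_1: rank ker ∂_1 − rank ∂_2 = (12 − 8) − 0 = 4, and there is no ∂_2, so H_1 = Z^4.

(K is a triangulation of a wedge of 4 circles.)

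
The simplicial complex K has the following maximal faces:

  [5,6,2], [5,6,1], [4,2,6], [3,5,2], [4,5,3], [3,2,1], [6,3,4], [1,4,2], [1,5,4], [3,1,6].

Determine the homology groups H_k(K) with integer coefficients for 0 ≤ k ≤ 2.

H_0 = Z,  H_1 = Z/2Z,  H_2 = 0.

Take the total order 1 < 2 < 3 < 4 < 5 < 6 on the vertex set. Then K (dimension 2) consists of the simplices:

  0-simplices (6): [1], [2], [3], [4], [5], [6]
  1-simplices (15): [1,2], [1,3], [1,4], [1,5], [1,6], [2,3], [2,4], [2,5], [2,6], [3,4], [3,5], [3,6], [4,5], [4,6], [5,6]
  2-simplices (10): [1,2,3], [1,2,4], [1,3,6], [1,4,5], [1,5,6], [2,3,5], [2,4,6], [2,5,6], [3,4,5], [3,4,6]

giving chain groups C_0 ≅ Z^6, C_1 ≅ Z^15, C_2 ≅ Z^10.

The boundary map ∂_1: C_1 → C_0 sends each edge [p,q] (with p < q) to q − p.
The 6×15 boundary matrix has rank 5 and Smith normal form diag(1,1,1,1,1).

Boundary ∂_2: C_2 → C_1 acts by ∂[p,q,r] = [q,r] − [p,r] + [p,q]. For instance
  ∂[1,3,6] = [3,6] − [1,6] + [1,3],
  ∂[3,4,6] = [4,6] − [3,6] + [3,4].
As a 15×10 matrix over Z this has rank 10, with invariant factors (1,1,1,1,1,1,1,1,1,2).

Computing H_k = (kernel of ∂_k) / (image of ∂_{k+1}):

  H_0: rank C_0 − rank ∂_1 = 6 − 5 = 1, and the invariant factors of ∂_1 are all 1, so H_0 = Z.
  H_1: rank ker ∂_1 − rank ∂_2 = (15 − 5) − 10 = 0, and ∂_2 has invariant factor 2 > 1, so H_1 = Z/2Z.
  H_2: rank ker ∂_2 − rank ∂_3 = (10 − 10) − 0 = 0, and there is no ∂_3, so H_2 = 0.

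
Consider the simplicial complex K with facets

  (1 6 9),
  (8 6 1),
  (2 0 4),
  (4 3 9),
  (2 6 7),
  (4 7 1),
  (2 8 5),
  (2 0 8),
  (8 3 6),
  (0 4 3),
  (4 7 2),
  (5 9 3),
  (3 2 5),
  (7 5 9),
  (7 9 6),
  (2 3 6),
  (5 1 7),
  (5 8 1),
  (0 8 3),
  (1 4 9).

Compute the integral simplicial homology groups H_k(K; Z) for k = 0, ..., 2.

H_0 ≅ Z,  H_1 ≅ Z ⊕ Z/2,  H_2 = 0.

We work with the vertex ordering 0 < 1 < 2 < 3 < 4 < 5 < 6 < 7 < 8 < 9. The simplices of K, each written with vertices in increasing order, are:

  0-simplices (10): [0], [1], [2], [3], [4], [5], [6], [7], [8], [9]
  1-simplices (30): (30 of them)
  2-simplices (20): (20 of them)

Hence C_0 ≅ Z^10, C_1 ≅ Z^30, C_2 ≅ Z^20.

The boundary map ∂_1: C_1 → C_0 is given by ∂[p,q] = [q] − [p]. For instance
  ∂[2,5] = [5] − [2].
The resulting 10×30 matrix has rank 9, and its Smith normal form has invariant factors (1,1,1,1,1,1,1,1,1).

The boundary map ∂_2: C_2 → C_1 sends each 2-simplex [p,q,r] to [q,r] − [p,r] + [p,q]. For instance
  ∂[1,6,8] = [6,8] − [1,8] + [1,6],
  ∂[2,6,7] = [6,7] − [2,7] + [2,6].
As a 30×20 matrix over Z this has rank 20, with invariant factors (1,1,1,1,1,1,1,1,1,1,1,1,1,1,1,1,1,1,1,2).

Reading off H_k = ker ∂_k / im ∂_{k+1}:

  H_0: rank C_0 − rank ∂_1 = 10 − 9 = 1, and the invariant factors of ∂_1 are all 1, so H_0 = Z.
  H_1: rank ker ∂_1 − rank ∂_2 = (30 − 9) − 20 = 1, and ∂_2 has invariant factor 2 > 1, so H_1 = Z ⊕ Z/2.
  H_2: rank ker ∂_2 − rank ∂_3 = (20 − 20) − 0 = 0, and there is no ∂_3, so H_2 = 0.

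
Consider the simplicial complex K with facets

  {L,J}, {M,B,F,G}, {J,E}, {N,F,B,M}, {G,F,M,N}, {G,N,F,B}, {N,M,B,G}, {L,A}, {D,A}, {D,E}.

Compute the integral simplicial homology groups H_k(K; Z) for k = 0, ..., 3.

H_0 = Z^2,  H_1 = Z,  H_2 = 0,  H_3 = Z.

Take the total order A < B < D < E < F < G < J < L < M < N on the vertex set. Then K (dimension 3) consists of the simplices:

  0-simplices (10): A, B, D, E, F, G, J, L, M, N
  1-simplices (15): AD, AL, BF, BG, BM, BN, DE, EJ, FG, FM, FN, GM, GN, JL, MN
  2-simplices (10): BFG, BFM, BFN, BGM, BGN, BMN, FGM, FGN, FMN, GMN
  3-simplices (5): BFGM, BFGN, BFMN, BGMN, FGMN

Hence C_0 ≅ Z^10, C_1 ≅ Z^15, C_2 ≅ Z^10, C_3 ≅ Z^5.

The boundary map ∂_1: C_1 → C_0 maps an edge to its endpoints' difference, ∂[p,q] = q − p.
This gives a 10×15 integer matrix of rank 8; reducing to Smith normal form yields diagonal entries (1,1,1,1,1,1,1,1).

The boundary map ∂_2: C_2 → C_1 maps a triangle to the signed sum of its edges. For instance
  ∂BFG = FG − BG + BF,
  ∂FGM = GM − FM + FG.
The 15×10 boundary matrix has rank 6 and Smith normal form diag(1,1,1,1,1,1).

The boundary map ∂_3: C_3 → C_2 sends each 3-simplex σ to the alternating sum Σ_i (−1)^i (σ with its i-th vertex removed). For instance
  ∂BGMN = GMN − BMN + BGN − BGM,
  ∂BFGM = FGM − BGM + BFM − BFG.
The resulting 10×5 matrix has rank 4, and its Smith normal form has invariant factors (1,1,1,1).

Computing H_k = (kernel of ∂_k) / (image of ∂_{k+1}):

  H_0: rank C_0 − rank ∂_1 = 10 − 8 = 2, and the invariant factors of ∂_1 are all 1, so H_0 ≅ Z^2.
  H_1: rank ker ∂_1 − rank ∂_2 = (15 − 8) − 6 = 1, and the invariant factors of ∂_2 are all 1, so H_1 ≅ Z.
  H_2: rank ker ∂_2 − rank ∂_3 = (10 − 6) − 4 = 0, and the invariant factors of ∂_3 are all 1, so H_2 ≅ 0.
  H_3: rank ker ∂_3 − rank ∂_4 = (5 − 4) − 0 = 1, and there is no ∂_4, so H_3 ≅ Z.

As a check, the Euler characteristic is 10 − 15 + 10 − 5 = 0, which agrees with 2 − 1 + 0 − 1 = 0.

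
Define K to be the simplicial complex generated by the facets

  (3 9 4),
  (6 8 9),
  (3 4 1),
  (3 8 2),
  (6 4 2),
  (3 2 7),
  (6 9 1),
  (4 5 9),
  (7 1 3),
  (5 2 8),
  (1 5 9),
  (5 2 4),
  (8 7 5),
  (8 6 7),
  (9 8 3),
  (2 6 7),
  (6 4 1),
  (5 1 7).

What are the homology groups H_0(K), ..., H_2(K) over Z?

Take the total order 1 < 2 < 3 < 4 < 5 < 6 < 7 < 8 < 9 on the vertex set. Then K (dimension 2) consists of the simplices:

  0-simplices (9): [1], [2], [3], [4], [5], [6], [7], [8], [9]
  1-simplices (27): (27 of them)
  2-simplices (18): [1,3,4], [1,3,7], [1,4,6], [1,5,7], [1,5,9], [1,6,9], [2,3,7], [2,3,8], [2,4,5], [2,4,6], [2,5,8], [2,6,7], [3,4,9], [3,8,9], [4,5,9], [5,7,8], [6,7,8], [6,8,9]

giving chain groups C_0 ≅ Z^9, C_1 ≅ Z^27, C_2 ≅ Z^18.

Boundary ∂_1: C_1 → C_0 is given by ∂[p,q] = [q] − [p]. For instance
  ∂[2,5] = [5] − [2].
As a 9×27 matrix over Z this has rank 8, with invariant factors (1,1,1,1,1,1,1,1).

Boundary ∂_2: C_2 → C_1 acts by ∂[p,q,r] = [q,r] − [p,r] + [p,q]. For instance
  ∂[1,6,9] = [6,9] − [1,9] + [1,6],
  ∂[2,5,8] = [5,8] − [2,8] + [2,5].
As a 27×18 matrix over Z this has rank 18, with invariant factors (1,1,1,1,1,1,1,1,1,1,1,1,1,1,1,1,1,2).

Computing H_k = (kernel of ∂_k) / (image of ∂_{k+1}):

  H_0: rank C_0 − rank ∂_1 = 9 − 8 = 1, and the invariant factors of ∂_1 are all 1, so H_0 ≅ Z.
  H_1: rank ker ∂_1 − rank ∂_2 = (27 − 8) − 18 = 1, and ∂_2 has invariant factor 2 > 1, so H_1 ≅ Z × Z/2.
  H_2: rank ker ∂_2 − rank ∂_3 = (18 − 18) − 0 = 0, and there is no ∂_3, so H_2 ≅ 0.

As a check, the Euler characteristic is 9 − 27 + 18 = 0, which agrees with 1 − 1 + 0 = 0.
(K is a triangulation of the Klein bottle.)

H_0 ≅ Z,  H_1 ≅ Z × Z/2,  H_2 = 0.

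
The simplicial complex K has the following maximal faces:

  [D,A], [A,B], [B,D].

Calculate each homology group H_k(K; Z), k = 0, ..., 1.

H_0 ≅ Z,  H_1 ≅ Z.

We work with the vertex ordering A < B < D. The simplices of K, each written with vertices in increasing order, are:

  0-simplices (3): A, B, D
  1-simplices (3): AB, AD, BD

giving chain groups C_0 ≅ Z^3, C_1 ≅ Z^3.

∂_1: C_1 → C_0 maps an edge to its endpoints' difference, ∂[p,q] = q − p.
This gives a 3×3 integer matrix of rank 2; reducing to Smith normal form yields diagonal entries (1,1).

Computing H_k = (kernel of ∂_k) / (image of ∂_{k+1}):

  H_0: rank C_0 − rank ∂_1 = 3 − 2 = 1, and the invariant factors of ∂_1 are all 1, so H_0 ≅ Z.
  H_1: rank ker ∂_1 − rank ∂_2 = (3 − 2) − 0 = 1, and there is no ∂_2, so H_1 ≅ Z.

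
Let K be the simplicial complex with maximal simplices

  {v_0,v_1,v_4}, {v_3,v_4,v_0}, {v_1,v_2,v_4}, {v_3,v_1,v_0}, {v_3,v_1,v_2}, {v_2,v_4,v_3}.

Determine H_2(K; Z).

H_2 ≅ Z.

Order the vertices as v_0 < v_1 < v_2 < v_3 < v_4. Listing each simplex with vertices in this order, K has dimension 2 with simplices:

  0-simplices (5): [v_0], [v_1], [v_2], [v_3], [v_4]
  1-simplices (9): [v_0,v_1], [v_0,v_3], [v_0,v_4], [v_1,v_2], [v_1,v_3], [v_1,v_4], [v_2,v_3], [v_2,v_4], [v_3,v_4]
  2-simplices (6): [v_0,v_1,v_3], [v_0,v_1,v_4], [v_0,v_3,v_4], [v_1,v_2,v_3], [v_1,v_2,v_4], [v_2,v_3,v_4]

giving chain groups C_0 ≅ Z^5, C_1 ≅ Z^9, C_2 ≅ Z^6.

Boundary ∂_1: C_1 → C_0 maps an edge to its endpoints' difference, ∂[p,q] = q − p.
The resulting 5×9 matrix has rank 4, and its Smith normal form has invariant factors (1,1,1,1).

Boundary ∂_2: C_2 → C_1 maps a triangle to the signed sum of its edges. For instance
  ∂[v_0,v_3,v_4] = [v_3,v_4] − [v_0,v_4] + [v_0,v_3],
  ∂[v_2,v_3,v_4] = [v_3,v_4] − [v_2,v_4] + [v_2,v_3].
The 9×6 boundary matrix has rank 5 and Smith normal form diag(1,1,1,1,1).

Reading off H_k = ker ∂_k / im ∂_{k+1}:

  H_2: rank ker ∂_2 − rank ∂_3 = (6 − 5) − 0 = 1, and there is no ∂_3, so H_2 ≅ Z.

(K is a triangulation of the 2-sphere S^2.)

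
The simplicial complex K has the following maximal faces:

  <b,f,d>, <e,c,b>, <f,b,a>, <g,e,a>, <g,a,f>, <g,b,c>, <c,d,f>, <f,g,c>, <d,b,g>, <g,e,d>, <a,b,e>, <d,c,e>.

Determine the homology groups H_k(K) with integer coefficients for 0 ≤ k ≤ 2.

H_0 ≅ Z,  H_1 ≅ Z/2,  H_2 = 0.

K has 7 vertices, 18 edges, 12 triangles.
rank ∂_0 = 0, rank ∂_1 = 6 ⇒ b_0 = 7 − 0 − 6 = 1; all invariant factors of ∂_1 are 1 so no torsion. So H_0 ≅ Z.
rank ∂_1 = 6, rank ∂_2 = 12 ⇒ b_1 = 18 − 6 − 12 = 0; ∂_2 has invariant factor(s) [2] giving torsion. So H_1 ≅ Z/2.
rank ∂_2 = 12, rank ∂_3 = 0 ⇒ b_2 = 12 − 12 − 0 = 0. So H_2 ≅ 0.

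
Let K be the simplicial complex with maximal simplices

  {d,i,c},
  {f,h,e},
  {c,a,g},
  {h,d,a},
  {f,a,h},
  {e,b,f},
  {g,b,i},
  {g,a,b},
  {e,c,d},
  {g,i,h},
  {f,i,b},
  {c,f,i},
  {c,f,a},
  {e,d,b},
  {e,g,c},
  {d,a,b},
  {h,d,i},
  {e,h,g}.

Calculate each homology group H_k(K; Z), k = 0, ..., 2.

H_0 ≅ Z,  H_1 ≅ Z^2,  H_2 ≅ Z.

Order the vertices as a < b < c < d < e < f < g < h < i. Listing each simplex with vertices in this order, K has dimension 2 with simplices:

  0-simplices (9): a, b, c, d, e, f, g, h, i
  1-simplices (27): ab, ac, ad, af, ag, ah, bd, be, bf, bg, bi, cd, ce, cf, cg, ci, de, dh, di, ef, eg, eh, fh, fi, gh, gi, hi
  2-simplices (18): abd, abg, acf, acg, adh, afh, bde, bef, bfi, bgi, cde, cdi, ceg, cfi, dhi, efh, egh, ghi

giving chain groups C_0 ≅ Z^9, C_1 ≅ Z^27, C_2 ≅ Z^18.

∂_1: C_1 → C_0 sends each edge [p,q] (with p < q) to q − p. For instance
  ∂cg = g − c.
This gives a 9×27 integer matrix of rank 8; reducing to Smith normal form yields diagonal entries (1,1,1,1,1,1,1,1).

∂_2: C_2 → C_1 sends each 2-simplex [p,q,r] to [q,r] − [p,r] + [p,q]. For instance
  ∂adh = dh − ah + ad,
  ∂cde = de − ce + cd.
The 27×18 boundary matrix has rank 17 and Smith normal form diag(1,1,1,1,1,1,1,1,1,1,1,1,1,1,1,1,1).

Reading off H_k = ker ∂_k / im ∂_{k+1}:

  H_0: rank C_0 − rank ∂_1 = 9 − 8 = 1, and the invariant factors of ∂_1 are all 1, so H_0 ≅ Z.
  H_1: rank ker ∂_1 − rank ∂_2 = (27 − 8) − 17 = 2, and the invariant factors of ∂_2 are all 1, so H_1 ≅ Z^2.
  H_2: rank ker ∂_2 − rank ∂_3 = (18 − 17) − 0 = 1, and there is no ∂_3, so H_2 ≅ Z.

As a check, the Euler characteristic is 9 − 27 + 18 = 0, which agrees with 1 − 2 + 1 = 0.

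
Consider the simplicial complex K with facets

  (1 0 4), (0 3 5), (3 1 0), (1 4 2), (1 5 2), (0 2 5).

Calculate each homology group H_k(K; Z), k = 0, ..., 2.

Order the vertices as 0 < 1 < 2 < 3 < 4 < 5. Listing each simplex with vertices in this order, K has dimension 2 with simplices:

  0-simplices (6): [0], [1], [2], [3], [4], [5]
  1-simplices (12): [0,1], [0,2], [0,3], [0,4], [0,5], [1,2], [1,3], [1,4], [1,5], [2,4], [2,5], [3,5]
  2-simplices (6): [0,1,3], [0,1,4], [0,2,5], [0,3,5], [1,2,4], [1,2,5]

so the chain groups are C_0 ≅ Z^6, C_1 ≅ Z^12, C_2 ≅ Z^6.

The boundary map ∂_1: C_1 → C_0 maps an edge to its endpoints' difference, ∂[p,q] = q − p.
The resulting 6×12 matrix has rank 5, and its Smith normal form has invariant factors (1,1,1,1,1).

∂_2: C_2 → C_1 acts by ∂[p,q,r] = [q,r] − [p,r] + [p,q]. For instance
  ∂[0,3,5] = [3,5] − [0,5] + [0,3],
  ∂[0,1,4] = [1,4] − [0,4] + [0,1].
The resulting 12×6 matrix has rank 6, and its Smith normal form has invariant factors (1,1,1,1,1,1).

Computing H_k = (kernel of ∂_k) / (image of ∂_{k+1}):

  H_0: rank C_0 − rank ∂_1 = 6 − 5 = 1, and the invariant factors of ∂_1 are all 1, so H_0 ≅ Z.
  H_1: rank ker ∂_1 − rank ∂_2 = (12 − 5) − 6 = 1, and the invariant factors of ∂_2 are all 1, so H_1 ≅ Z.
  H_2: rank ker ∂_2 − rank ∂_3 = (6 − 6) − 0 = 0, and there is no ∂_3, so H_2 ≅ 0.

(K is a triangulation of the cylinder S^1 x I.)

H_0 = Z,  H_1 = Z,  H_2 = 0.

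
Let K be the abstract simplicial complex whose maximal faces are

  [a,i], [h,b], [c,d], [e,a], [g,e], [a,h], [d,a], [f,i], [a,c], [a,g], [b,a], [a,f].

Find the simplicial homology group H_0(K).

Order the vertices as a < b < c < d < e < f < g < h < i. Listing each simplex with vertices in this order, K has dimension 1 with simplices:

  0-simplices (9): a, b, c, d, e, f, g, h, i
  1-simplices (12): ab, ac, ad, ae, af, ag, ah, ai, bh, cd, eg, fi

Hence C_0 ≅ Z^9, C_1 ≅ Z^12.

∂_1: C_1 → C_0 maps an edge to its endpoints' difference, ∂[p,q] = q − p.
The resulting 9×12 matrix has rank 8, and its Smith normal form has invariant factors (1,1,1,1,1,1,1,1).

Now H_k = ker ∂_k / im ∂_{k+1}, so:

  H_0: rank C_0 − rank ∂_1 = 9 − 8 = 1, and the invariant factors of ∂_1 are all 1, so H_0 ≅ Z.

H_0 ≅ Z.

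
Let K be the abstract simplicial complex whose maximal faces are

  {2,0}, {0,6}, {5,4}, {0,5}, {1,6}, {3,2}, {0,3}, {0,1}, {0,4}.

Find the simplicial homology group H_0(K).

We work with the vertex ordering 0 < 1 < 2 < 3 < 4 < 5 < 6. The simplices of K, each written with vertices in increasing order, are:

  0-simplices (7): [0], [1], [2], [3], [4], [5], [6]
  1-simplices (9): [0,1], [0,2], [0,3], [0,4], [0,5], [0,6], [1,6], [2,3], [4,5]

so the chain groups are C_0 ≅ Z^7, C_1 ≅ Z^9.

The boundary map ∂_1: C_1 → C_0 is given by ∂[p,q] = [q] − [p]. For instance
  ∂[0,3] = [3] − [0].
As a 7×9 matrix over Z this has rank 6, with invariant factors (1,1,1,1,1,1).

Reading off H_k = ker ∂_k / im ∂_{k+1}:

  H_0: rank C_0 − rank ∂_1 = 7 − 6 = 1, and the invariant factors of ∂_1 are all 1, so H_0 ≅ Z.

H_0 = Z.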